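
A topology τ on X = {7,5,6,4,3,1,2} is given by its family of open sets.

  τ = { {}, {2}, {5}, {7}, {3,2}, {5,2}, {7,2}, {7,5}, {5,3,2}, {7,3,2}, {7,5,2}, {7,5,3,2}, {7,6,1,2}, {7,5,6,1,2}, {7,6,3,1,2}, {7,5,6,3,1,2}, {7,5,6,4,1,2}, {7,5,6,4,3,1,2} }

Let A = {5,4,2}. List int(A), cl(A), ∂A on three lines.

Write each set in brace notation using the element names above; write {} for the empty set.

int(A) = {5,2}
cl(A)  = {5,6,4,3,1,2}
∂A     = {6,4,3,1}

opens ⊆ A: {}, {2}, {5}, {5,2}; union → int = {5,2}
complement {7,6,3,1}; its interior {7}; cl(A) = X∖{7} = {5,6,4,3,1,2}
boundary = {5,6,4,3,1,2} ∖ {5,2} = {6,4,3,1}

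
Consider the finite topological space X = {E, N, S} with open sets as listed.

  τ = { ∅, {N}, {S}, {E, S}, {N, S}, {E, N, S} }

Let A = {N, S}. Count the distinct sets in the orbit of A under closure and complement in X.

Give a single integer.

4

complement {E}; its interior ∅; cl(A) = X∖∅ = {E, N, S}
With k = closure, c = complement:
  1. A     = {N, S}
  2. kA    = {E, N, S}
  3. cA    = {E}
  4. ckA   = ∅
k, c of each give nothing new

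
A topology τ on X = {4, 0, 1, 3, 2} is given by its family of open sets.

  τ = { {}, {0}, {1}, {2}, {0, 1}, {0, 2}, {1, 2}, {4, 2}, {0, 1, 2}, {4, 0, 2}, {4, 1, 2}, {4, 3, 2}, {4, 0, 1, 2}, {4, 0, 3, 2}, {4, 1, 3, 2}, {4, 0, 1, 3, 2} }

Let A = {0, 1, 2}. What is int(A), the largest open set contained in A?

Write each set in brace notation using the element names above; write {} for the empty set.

{0, 1, 2}

opens ⊆ A: {}, {0}, {1}, {2}, {0, 1}, {1, 2}, {0, 2}, {0, 1, 2}; union → int = {0, 1, 2}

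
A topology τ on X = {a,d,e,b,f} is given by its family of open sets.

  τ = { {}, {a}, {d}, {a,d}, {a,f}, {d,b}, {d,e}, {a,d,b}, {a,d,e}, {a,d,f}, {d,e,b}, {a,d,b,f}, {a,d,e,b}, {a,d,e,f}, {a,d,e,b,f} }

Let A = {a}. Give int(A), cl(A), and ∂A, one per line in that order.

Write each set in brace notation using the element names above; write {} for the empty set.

open subsets of A: {}, {a}; so int(A) = {a}
closure: X∖int(X∖A) = X∖{d,e,b} = {a,f}
∂A = {a,f} minus {a} = {f}

int(A) = {a}
cl(A)  = {a,f}
∂A     = {f}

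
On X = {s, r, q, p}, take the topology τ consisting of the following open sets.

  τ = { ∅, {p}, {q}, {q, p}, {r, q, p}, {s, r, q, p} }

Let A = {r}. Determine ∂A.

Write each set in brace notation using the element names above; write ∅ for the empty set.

open subsets of A: ∅; so int(A) = ∅
closure: X∖int(X∖A) = X∖{q, p} = {s, r}
∂A = {s, r} minus ∅ = {s, r}

{s, r}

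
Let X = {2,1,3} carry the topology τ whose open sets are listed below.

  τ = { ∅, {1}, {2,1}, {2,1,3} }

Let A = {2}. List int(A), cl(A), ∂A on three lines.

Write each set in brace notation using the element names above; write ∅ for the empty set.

open subsets of A: ∅; so int(A) = ∅
closure: X∖int(X∖A) = X∖{1} = {2,3}
∂A = {2,3} minus ∅ = {2,3}

int(A) = ∅
cl(A)  = {2,3}
∂A     = {2,3}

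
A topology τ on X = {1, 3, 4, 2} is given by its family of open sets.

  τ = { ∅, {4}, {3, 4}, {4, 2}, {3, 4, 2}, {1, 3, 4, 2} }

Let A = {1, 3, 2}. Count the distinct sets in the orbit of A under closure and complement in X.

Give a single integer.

complement {4}; its interior {4}; cl(A) = X∖{4} = {1, 3, 2}
With k = closure, c = complement:
  1. A     = {1, 3, 2}
  2. cA    = {4}
  3. kcA   = {1, 3, 4, 2}
  4. ckcA  = ∅
k, c of each give nothing new

4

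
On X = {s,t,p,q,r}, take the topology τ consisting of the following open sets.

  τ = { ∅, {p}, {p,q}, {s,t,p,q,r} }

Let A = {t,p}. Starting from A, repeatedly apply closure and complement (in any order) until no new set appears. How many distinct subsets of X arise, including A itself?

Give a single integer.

closure: X∖int(X∖A) = X∖∅ = {s,t,p,q,r}
Let k=closure and c=complement:
  1. A     = {t,p}
  2. kA    = {s,t,p,q,r}
  3. cA    = {s,q,r}
  4. ckA   = ∅
  5. kcA   = {s,t,q,r}
  6. ckcA  = {p}
— saturated at 6

6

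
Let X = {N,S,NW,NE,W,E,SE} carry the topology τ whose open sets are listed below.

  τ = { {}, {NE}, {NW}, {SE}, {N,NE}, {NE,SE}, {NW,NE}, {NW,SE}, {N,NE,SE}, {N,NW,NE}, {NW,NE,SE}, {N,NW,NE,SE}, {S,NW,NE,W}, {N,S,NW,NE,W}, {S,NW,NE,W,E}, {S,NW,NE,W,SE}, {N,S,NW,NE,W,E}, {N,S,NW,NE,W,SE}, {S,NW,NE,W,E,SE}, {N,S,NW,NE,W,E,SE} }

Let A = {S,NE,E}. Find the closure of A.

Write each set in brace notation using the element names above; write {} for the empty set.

closure: X∖int(X∖A) = X∖{NW,SE} = {N,S,NE,W,E}

{N,S,NE,W,E}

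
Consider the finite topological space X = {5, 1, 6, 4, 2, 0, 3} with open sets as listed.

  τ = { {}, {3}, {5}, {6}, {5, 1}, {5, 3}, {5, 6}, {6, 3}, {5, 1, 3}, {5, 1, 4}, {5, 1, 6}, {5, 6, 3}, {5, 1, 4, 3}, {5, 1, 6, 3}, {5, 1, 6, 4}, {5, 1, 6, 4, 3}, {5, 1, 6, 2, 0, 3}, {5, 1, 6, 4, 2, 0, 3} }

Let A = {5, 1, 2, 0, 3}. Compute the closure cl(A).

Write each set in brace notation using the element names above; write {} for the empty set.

{5, 1, 4, 2, 0, 3}

complement {6, 4}; its interior {6}; cl(A) = X∖{6} = {5, 1, 4, 2, 0, 3}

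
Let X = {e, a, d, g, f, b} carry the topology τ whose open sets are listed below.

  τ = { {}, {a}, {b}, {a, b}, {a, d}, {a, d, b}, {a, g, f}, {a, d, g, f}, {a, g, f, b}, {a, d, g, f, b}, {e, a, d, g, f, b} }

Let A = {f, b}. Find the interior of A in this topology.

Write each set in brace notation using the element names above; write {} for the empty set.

{b}

opens ⊆ A: {}, {b}; union → int = {b}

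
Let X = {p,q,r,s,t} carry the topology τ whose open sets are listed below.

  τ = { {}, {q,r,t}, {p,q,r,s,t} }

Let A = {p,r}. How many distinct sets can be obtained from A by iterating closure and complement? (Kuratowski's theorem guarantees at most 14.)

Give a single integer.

4

complement {q,s,t}; its interior {}; cl(A) = X∖{} = {p,q,r,s,t}
With k = closure, c = complement:
  1. A     = {p,r}
  2. kA    = {p,q,r,s,t}
  3. cA    = {q,s,t}
  4. ckA   = {}
k, c of each give nothing new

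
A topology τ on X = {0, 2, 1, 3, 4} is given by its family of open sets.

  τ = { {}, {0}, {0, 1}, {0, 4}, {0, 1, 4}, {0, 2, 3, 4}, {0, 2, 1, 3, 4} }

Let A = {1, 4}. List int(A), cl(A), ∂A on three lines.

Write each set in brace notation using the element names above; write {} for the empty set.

opens ⊆ A: {}; union → int = {}
complement {0, 2, 3}; its interior {0}; cl(A) = X∖{0} = {2, 1, 3, 4}
boundary = {2, 1, 3, 4} ∖ {} = {2, 1, 3, 4}

int(A) = {}
cl(A)  = {2, 1, 3, 4}
∂A     = {2, 1, 3, 4}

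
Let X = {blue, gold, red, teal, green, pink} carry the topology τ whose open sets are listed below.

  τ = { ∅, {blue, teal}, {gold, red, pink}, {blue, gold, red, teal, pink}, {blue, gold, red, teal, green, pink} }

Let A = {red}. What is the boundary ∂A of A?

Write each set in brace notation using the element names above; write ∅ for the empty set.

{gold, red, green, pink}

U open, U⊆A: ∅. int(A) = ⋃ = ∅
X∖A={blue, gold, teal, green, pink}, int(X∖A)={blue, teal}, hence cl(A)={gold, red, green, pink}
∂A: remove int from cl → {gold, red, green, pink}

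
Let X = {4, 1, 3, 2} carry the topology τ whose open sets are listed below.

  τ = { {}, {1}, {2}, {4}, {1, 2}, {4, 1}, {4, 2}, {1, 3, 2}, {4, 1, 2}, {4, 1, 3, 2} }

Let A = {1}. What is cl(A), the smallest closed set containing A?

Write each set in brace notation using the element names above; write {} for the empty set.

cl via duality: int({4, 3, 2}) = {4, 2}, so X∖{4, 2} = {1, 3}

{1, 3}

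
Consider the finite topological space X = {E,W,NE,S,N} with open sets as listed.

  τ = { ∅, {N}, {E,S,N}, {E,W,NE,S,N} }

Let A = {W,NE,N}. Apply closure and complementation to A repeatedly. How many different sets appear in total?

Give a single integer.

X∖A={E,S}, int(X∖A)=∅, hence cl(A)={E,W,NE,S,N}
Orbit (k=closure, c=complement):
  1. A     = {W,NE,N}
  2. kA    = {E,W,NE,S,N}
  3. cA    = {E,S}
  4. ckA   = ∅
  5. kcA   = {E,W,NE,S}
  6. ckcA  = {N}
(closed under both — stop)

6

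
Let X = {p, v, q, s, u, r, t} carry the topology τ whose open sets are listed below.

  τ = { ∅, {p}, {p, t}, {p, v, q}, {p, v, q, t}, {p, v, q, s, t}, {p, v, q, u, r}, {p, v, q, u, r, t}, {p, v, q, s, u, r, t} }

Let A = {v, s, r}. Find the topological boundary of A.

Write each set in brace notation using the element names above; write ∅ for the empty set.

{v, q, s, u, r}

U open, U⊆A: ∅. int(A) = ⋃ = ∅
X∖A={p, q, u, t}, int(X∖A)={p, t}, hence cl(A)={v, q, s, u, r}
∂A: remove int from cl → {v, q, s, u, r}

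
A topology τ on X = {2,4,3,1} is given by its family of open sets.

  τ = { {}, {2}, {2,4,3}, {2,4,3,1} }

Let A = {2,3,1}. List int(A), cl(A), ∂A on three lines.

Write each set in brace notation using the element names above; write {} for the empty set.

U open, U⊆A: {}, {2}. int(A) = ⋃ = {2}
X∖A={4}, int(X∖A)={}, hence cl(A)={2,4,3,1}
∂A: remove int from cl → {4,3,1}

int(A) = {2}
cl(A)  = {2,4,3,1}
∂A     = {4,3,1}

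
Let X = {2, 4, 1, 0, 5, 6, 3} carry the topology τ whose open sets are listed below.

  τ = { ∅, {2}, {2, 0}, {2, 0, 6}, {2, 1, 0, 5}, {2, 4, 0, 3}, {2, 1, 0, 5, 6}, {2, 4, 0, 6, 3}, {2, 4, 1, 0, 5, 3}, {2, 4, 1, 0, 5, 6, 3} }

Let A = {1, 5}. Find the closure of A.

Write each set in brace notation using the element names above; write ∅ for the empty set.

cl via duality: int({2, 4, 0, 6, 3}) = {2, 4, 0, 6, 3}, so X∖{2, 4, 0, 6, 3} = {1, 5}

{1, 5}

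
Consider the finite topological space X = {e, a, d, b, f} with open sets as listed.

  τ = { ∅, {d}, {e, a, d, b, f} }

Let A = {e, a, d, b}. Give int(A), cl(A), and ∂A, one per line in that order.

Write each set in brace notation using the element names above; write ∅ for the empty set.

int(A) = {d}
cl(A)  = {e, a, d, b, f}
∂A     = {e, a, b, f}

U open, U⊆A: ∅, {d}. int(A) = ⋃ = {d}
X∖A={f}, int(X∖A)=∅, hence cl(A)={e, a, d, b, f}
∂A: remove int from cl → {e, a, b, f}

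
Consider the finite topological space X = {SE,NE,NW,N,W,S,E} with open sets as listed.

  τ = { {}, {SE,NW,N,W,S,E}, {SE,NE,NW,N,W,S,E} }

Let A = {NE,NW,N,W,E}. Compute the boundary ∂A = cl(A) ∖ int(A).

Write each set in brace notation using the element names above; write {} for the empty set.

{SE,NE,NW,N,W,S,E}

interior: largest open inside A is {} (from {})
cl via duality: int({SE,S}) = {}, so X∖{} = {SE,NE,NW,N,W,S,E}
cl∖int = {SE,NE,NW,N,W,S,E}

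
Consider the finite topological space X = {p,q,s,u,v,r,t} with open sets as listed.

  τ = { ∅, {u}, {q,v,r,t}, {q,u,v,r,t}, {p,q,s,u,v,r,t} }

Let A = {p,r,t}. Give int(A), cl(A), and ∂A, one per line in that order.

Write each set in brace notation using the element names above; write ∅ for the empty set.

int(A) = ∅
cl(A)  = {p,q,s,v,r,t}
∂A     = {p,q,s,v,r,t}

open subsets of A: ∅; so int(A) = ∅
closure: X∖int(X∖A) = X∖{u} = {p,q,s,v,r,t}
∂A = {p,q,s,v,r,t} minus ∅ = {p,q,s,v,r,t}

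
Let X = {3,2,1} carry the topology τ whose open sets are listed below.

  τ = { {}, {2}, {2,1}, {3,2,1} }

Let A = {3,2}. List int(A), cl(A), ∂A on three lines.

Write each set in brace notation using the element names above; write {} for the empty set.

opens ⊆ A: {}, {2}; union → int = {2}
complement {1}; its interior {}; cl(A) = X∖{} = {3,2,1}
boundary = {3,2,1} ∖ {2} = {3,1}

int(A) = {2}
cl(A)  = {3,2,1}
∂A     = {3,1}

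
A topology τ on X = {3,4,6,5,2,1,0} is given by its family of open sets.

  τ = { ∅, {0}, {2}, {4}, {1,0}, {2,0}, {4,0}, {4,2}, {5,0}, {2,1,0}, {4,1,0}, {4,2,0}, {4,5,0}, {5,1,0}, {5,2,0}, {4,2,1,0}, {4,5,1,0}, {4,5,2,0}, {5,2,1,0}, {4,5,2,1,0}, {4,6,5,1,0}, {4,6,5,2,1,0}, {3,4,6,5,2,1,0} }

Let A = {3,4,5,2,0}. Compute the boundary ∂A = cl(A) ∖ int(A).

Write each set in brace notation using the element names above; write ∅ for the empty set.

{3,6,1}

U open, U⊆A: ∅, {0}, {4}, {2}, {4,0}, {5,0}, {4,2}, {2,0}, {4,5,0}, {4,2,0}, {5,2,0}, {4,5,2,0}. int(A) = ⋃ = {4,5,2,0}
X∖A={6,1}, int(X∖A)=∅, hence cl(A)={3,4,6,5,2,1,0}
∂A: remove int from cl → {3,6,1}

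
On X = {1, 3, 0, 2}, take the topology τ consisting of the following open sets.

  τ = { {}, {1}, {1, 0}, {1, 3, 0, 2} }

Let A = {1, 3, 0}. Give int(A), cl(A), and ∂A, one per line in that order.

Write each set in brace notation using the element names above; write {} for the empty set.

interior: largest open inside A is {1, 0} (from {}, {1}, {1, 0})
cl via duality: int({2}) = {}, so X∖{} = {1, 3, 0, 2}
cl∖int = {3, 2}

int(A) = {1, 0}
cl(A)  = {1, 3, 0, 2}
∂A     = {3, 2}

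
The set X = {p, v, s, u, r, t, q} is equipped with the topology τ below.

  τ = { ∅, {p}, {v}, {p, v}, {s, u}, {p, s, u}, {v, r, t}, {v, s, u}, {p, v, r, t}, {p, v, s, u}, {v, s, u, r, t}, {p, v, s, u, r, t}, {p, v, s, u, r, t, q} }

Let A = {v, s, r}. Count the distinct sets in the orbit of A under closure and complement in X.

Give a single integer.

closure: X∖int(X∖A) = X∖{p} = {v, s, u, r, t, q}
Let k=closure and c=complement:
  1. A     = {v, s, r}
  2. kA    = {v, s, u, r, t, q}
  3. cA    = {p, u, t, q}
  4. ckA   = {p}
  5. kcA   = {p, s, u, r, t, q}
  6. kckA  = {p, q}
  7. ckcA  = {v}
  8. ckckA = {v, s, u, r, t}
  9. kckcA = {v, r, t, q}
  10. ckckcA = {p, s, u}
  11. kckckcA = {p, s, u, q}
  12. ckckckcA = {v, r, t}
— saturated at 12

12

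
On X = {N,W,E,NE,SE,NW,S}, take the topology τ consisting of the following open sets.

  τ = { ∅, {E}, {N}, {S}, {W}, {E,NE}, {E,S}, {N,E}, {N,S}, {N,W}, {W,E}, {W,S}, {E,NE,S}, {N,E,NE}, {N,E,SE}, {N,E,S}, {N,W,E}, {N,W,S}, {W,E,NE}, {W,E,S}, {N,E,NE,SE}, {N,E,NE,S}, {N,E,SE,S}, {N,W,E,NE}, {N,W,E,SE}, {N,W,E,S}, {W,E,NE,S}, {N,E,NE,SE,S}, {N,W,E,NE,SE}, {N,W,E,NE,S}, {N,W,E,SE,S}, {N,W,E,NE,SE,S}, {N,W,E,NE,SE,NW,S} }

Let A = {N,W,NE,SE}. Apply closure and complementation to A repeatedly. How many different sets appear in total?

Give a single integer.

complement {E,NW,S}; its interior {E,S}; cl(A) = X∖{E,S} = {N,W,NE,SE,NW}
With k = closure, c = complement:
  1. A     = {N,W,NE,SE}
  2. kA    = {N,W,NE,SE,NW}
  3. cA    = {E,NW,S}
  4. ckA   = {E,S}
  5. kcA   = {E,NE,SE,NW,S}
  6. ckcA  = {N,W}
  7. kckcA = {N,W,SE,NW}
  8. ckckcA = {E,NE,S}
k, c of each give nothing new

8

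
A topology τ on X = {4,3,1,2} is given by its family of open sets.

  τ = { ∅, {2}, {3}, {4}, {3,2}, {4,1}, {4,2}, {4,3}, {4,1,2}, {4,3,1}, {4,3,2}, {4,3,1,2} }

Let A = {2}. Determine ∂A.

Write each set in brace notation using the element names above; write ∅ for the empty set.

U open, U⊆A: ∅, {2}. int(A) = ⋃ = {2}
X∖A={4,3,1}, int(X∖A)={4,3,1}, hence cl(A)={2}
∂A: remove int from cl → ∅

∅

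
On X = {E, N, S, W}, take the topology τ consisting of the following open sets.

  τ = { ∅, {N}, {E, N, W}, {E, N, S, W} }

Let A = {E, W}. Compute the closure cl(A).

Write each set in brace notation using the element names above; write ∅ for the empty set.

{E, S, W}

closure: X∖int(X∖A) = X∖{N} = {E, S, W}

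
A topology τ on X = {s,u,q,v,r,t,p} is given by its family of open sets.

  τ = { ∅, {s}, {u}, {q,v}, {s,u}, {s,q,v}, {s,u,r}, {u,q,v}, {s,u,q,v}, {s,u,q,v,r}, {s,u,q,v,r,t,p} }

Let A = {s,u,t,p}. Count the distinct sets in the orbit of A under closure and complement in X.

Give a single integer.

cl via duality: int({q,v,r}) = {q,v}, so X∖{q,v} = {s,u,r,t,p}
Write k for closure, c for complement:
  1. A     = {s,u,t,p}
  2. kA    = {s,u,r,t,p}
  3. cA    = {q,v,r}
  4. ckA   = {q,v}
  5. kcA   = {q,v,r,t,p}
  6. kckA  = {q,v,t,p}
  7. ckcA  = {s,u}
  8. ckckA = {s,u,r}
applying k or c yields no new set

8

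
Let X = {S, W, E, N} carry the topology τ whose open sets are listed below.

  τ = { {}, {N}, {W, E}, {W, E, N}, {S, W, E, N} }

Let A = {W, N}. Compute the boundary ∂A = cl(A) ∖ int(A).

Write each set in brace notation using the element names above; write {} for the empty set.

{S, W, E}

opens ⊆ A: {}, {N}; union → int = {N}
complement {S, E}; its interior {}; cl(A) = X∖{} = {S, W, E, N}
boundary = {S, W, E, N} ∖ {N} = {S, W, E}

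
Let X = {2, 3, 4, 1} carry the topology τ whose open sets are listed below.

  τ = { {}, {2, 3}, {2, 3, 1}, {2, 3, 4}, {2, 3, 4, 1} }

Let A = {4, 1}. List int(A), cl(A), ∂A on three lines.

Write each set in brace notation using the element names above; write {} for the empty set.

U open, U⊆A: {}. int(A) = ⋃ = {}
X∖A={2, 3}, int(X∖A)={2, 3}, hence cl(A)={4, 1}
∂A: remove int from cl → {4, 1}

int(A) = {}
cl(A)  = {4, 1}
∂A     = {4, 1}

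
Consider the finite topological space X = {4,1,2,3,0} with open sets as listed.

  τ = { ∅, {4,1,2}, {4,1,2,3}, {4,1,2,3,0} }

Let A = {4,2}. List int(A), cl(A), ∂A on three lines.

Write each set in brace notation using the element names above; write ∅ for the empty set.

int(A) = ∅
cl(A)  = {4,1,2,3,0}
∂A     = {4,1,2,3,0}

opens ⊆ A: ∅; union → int = ∅
complement {1,3,0}; its interior ∅; cl(A) = X∖∅ = {4,1,2,3,0}
boundary = {4,1,2,3,0} ∖ ∅ = {4,1,2,3,0}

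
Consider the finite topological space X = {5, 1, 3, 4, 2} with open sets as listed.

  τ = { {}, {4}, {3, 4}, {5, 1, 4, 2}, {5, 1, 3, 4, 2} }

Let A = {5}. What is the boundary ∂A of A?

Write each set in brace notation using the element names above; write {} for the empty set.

U open, U⊆A: {}. int(A) = ⋃ = {}
X∖A={1, 3, 4, 2}, int(X∖A)={3, 4}, hence cl(A)={5, 1, 2}
∂A: remove int from cl → {5, 1, 2}

{5, 1, 2}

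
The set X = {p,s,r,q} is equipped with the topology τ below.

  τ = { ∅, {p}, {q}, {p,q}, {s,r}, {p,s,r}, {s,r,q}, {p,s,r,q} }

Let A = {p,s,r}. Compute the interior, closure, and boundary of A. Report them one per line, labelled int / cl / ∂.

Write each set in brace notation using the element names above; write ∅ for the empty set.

interior: largest open inside A is {p,s,r} (from ∅, {p}, {s,r}, {p,s,r})
cl via duality: int({q}) = {q}, so X∖{q} = {p,s,r}
cl∖int = ∅

int(A) = {p,s,r}
cl(A)  = {p,s,r}
∂A     = ∅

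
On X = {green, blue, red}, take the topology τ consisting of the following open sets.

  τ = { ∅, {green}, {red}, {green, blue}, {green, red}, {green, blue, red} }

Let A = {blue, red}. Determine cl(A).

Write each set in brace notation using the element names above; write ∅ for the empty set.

closure: X∖int(X∖A) = X∖{green} = {blue, red}

{blue, red}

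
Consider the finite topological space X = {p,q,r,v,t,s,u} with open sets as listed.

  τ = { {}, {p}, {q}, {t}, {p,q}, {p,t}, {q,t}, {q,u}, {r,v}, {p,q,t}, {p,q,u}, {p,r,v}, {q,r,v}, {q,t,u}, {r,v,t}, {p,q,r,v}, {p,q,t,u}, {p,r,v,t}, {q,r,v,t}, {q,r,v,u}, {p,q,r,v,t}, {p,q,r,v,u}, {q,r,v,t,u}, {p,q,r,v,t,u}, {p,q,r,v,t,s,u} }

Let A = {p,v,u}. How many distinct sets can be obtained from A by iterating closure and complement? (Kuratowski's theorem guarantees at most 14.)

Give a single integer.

12

complement {q,r,t,s}; its interior {q,t}; cl(A) = X∖{q,t} = {p,r,v,s,u}
With k = closure, c = complement:
  1. A     = {p,v,u}
  2. kA    = {p,r,v,s,u}
  3. cA    = {q,r,t,s}
  4. ckA   = {q,t}
  5. kcA   = {q,r,v,t,s,u}
  6. kckA  = {q,t,s,u}
  7. ckcA  = {p}
  8. ckckA = {p,r,v}
  9. kckcA = {p,s}
  10. kckckA = {p,r,v,s}
  11. ckckcA = {q,r,v,t,u}
  12. ckckckA = {q,t,u}
k, c of each give nothing new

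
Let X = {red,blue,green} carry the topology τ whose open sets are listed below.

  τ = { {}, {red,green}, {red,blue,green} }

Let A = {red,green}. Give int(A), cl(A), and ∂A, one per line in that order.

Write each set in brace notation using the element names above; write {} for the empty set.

int(A) = {red,green}
cl(A)  = {red,blue,green}
∂A     = {blue}

U open, U⊆A: {}, {red,green}. int(A) = ⋃ = {red,green}
X∖A={blue}, int(X∖A)={}, hence cl(A)={red,blue,green}
∂A: remove int from cl → {blue}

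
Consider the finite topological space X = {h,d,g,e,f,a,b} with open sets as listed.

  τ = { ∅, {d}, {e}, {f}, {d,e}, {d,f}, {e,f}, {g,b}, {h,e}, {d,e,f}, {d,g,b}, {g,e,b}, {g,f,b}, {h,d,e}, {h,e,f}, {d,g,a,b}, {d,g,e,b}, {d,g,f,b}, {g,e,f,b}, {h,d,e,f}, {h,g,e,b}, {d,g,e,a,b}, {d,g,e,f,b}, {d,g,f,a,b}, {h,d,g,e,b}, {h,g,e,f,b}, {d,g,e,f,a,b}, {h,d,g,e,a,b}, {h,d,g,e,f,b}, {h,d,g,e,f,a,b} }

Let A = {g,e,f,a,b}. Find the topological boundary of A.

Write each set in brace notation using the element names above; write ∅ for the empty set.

U open, U⊆A: ∅, {f}, {e}, {g,b}, {e,f}, {g,e,b}, {g,f,b}, {g,e,f,b}. int(A) = ⋃ = {g,e,f,b}
X∖A={h,d}, int(X∖A)={d}, hence cl(A)={h,g,e,f,a,b}
∂A: remove int from cl → {h,a}

{h,a}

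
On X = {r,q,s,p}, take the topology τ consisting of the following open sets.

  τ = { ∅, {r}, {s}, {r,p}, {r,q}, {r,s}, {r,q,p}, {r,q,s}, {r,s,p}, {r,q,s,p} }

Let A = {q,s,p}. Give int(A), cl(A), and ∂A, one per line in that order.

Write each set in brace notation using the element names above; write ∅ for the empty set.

interior: largest open inside A is {s} (from ∅, {s})
cl via duality: int({r}) = {r}, so X∖{r} = {q,s,p}
cl∖int = {q,p}

int(A) = {s}
cl(A)  = {q,s,p}
∂A     = {q,p}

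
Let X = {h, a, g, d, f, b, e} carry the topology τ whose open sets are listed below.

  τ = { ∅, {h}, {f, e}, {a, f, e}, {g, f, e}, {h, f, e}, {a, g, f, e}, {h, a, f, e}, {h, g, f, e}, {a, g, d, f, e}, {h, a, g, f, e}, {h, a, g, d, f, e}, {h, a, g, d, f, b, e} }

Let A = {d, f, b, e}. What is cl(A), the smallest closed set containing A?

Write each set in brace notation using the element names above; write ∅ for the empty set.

{a, g, d, f, b, e}

cl via duality: int({h, a, g}) = {h}, so X∖{h} = {a, g, d, f, b, e}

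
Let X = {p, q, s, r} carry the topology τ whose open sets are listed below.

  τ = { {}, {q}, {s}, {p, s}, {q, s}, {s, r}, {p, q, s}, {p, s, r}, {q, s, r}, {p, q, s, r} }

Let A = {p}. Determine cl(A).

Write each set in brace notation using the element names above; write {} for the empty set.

cl via duality: int({q, s, r}) = {q, s, r}, so X∖{q, s, r} = {p}

{p}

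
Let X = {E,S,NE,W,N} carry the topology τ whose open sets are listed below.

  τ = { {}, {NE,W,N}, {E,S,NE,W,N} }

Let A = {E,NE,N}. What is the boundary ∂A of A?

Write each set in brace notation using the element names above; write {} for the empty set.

{E,S,NE,W,N}

opens ⊆ A: {}; union → int = {}
complement {S,W}; its interior {}; cl(A) = X∖{} = {E,S,NE,W,N}
boundary = {E,S,NE,W,N} ∖ {} = {E,S,NE,W,N}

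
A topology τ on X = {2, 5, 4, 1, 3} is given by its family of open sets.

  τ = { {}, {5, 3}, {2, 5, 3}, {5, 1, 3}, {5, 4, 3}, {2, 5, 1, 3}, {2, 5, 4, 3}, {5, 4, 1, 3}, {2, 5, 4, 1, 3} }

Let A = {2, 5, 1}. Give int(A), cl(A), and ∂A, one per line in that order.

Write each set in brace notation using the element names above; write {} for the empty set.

int(A) = {}
cl(A)  = {2, 5, 4, 1, 3}
∂A     = {2, 5, 4, 1, 3}

open subsets of A: {}; so int(A) = {}
closure: X∖int(X∖A) = X∖{} = {2, 5, 4, 1, 3}
∂A = {2, 5, 4, 1, 3} minus {} = {2, 5, 4, 1, 3}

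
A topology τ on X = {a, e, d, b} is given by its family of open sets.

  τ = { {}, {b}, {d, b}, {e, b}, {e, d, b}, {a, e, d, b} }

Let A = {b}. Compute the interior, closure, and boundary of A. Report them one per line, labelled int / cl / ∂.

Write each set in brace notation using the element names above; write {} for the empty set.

interior: largest open inside A is {b} (from {}, {b})
cl via duality: int({a, e, d}) = {}, so X∖{} = {a, e, d, b}
cl∖int = {a, e, d}

int(A) = {b}
cl(A)  = {a, e, d, b}
∂A     = {a, e, d}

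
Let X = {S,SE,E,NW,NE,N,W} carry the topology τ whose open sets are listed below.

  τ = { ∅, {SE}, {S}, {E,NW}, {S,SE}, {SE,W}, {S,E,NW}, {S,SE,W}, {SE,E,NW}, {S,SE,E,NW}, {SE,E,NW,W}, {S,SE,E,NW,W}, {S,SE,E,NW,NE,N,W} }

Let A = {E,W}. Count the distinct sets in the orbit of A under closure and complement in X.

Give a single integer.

10

closure: X∖int(X∖A) = X∖{S,SE} = {E,NW,NE,N,W}
Let k=closure and c=complement:
  1. A     = {E,W}
  2. kA    = {E,NW,NE,N,W}
  3. cA    = {S,SE,NW,NE,N}
  4. ckA   = {S,SE}
  5. kcA   = {S,SE,E,NW,NE,N,W}
  6. kckA  = {S,SE,NE,N,W}
  7. ckcA  = ∅
  8. ckckA = {E,NW}
  9. kckckA = {E,NW,NE,N}
  10. ckckckA = {S,SE,W}
— saturated at 10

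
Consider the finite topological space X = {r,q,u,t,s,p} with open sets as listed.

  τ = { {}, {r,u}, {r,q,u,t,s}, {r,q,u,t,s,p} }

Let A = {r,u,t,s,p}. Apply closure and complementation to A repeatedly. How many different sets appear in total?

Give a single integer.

6

X∖A={q}, int(X∖A)={}, hence cl(A)={r,q,u,t,s,p}
Orbit (k=closure, c=complement):
  1. A     = {r,u,t,s,p}
  2. kA    = {r,q,u,t,s,p}
  3. cA    = {q}
  4. ckA   = {}
  5. kcA   = {q,t,s,p}
  6. ckcA  = {r,u}
(closed under both — stop)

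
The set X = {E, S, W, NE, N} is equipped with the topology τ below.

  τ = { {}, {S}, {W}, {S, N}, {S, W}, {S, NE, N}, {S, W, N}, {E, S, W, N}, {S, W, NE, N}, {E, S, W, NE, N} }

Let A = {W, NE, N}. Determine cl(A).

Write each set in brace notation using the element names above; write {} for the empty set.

{E, W, NE, N}

closure: X∖int(X∖A) = X∖{S} = {E, W, NE, N}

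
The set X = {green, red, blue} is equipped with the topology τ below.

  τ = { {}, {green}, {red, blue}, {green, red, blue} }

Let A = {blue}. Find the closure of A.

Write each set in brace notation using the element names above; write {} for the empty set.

{red, blue}

closure: X∖int(X∖A) = X∖{green} = {red, blue}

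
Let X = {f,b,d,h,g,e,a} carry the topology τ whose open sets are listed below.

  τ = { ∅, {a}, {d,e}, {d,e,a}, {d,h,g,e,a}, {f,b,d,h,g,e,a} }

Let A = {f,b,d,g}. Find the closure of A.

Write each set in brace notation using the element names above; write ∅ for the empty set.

cl via duality: int({h,e,a}) = {a}, so X∖{a} = {f,b,d,h,g,e}

{f,b,d,h,g,e}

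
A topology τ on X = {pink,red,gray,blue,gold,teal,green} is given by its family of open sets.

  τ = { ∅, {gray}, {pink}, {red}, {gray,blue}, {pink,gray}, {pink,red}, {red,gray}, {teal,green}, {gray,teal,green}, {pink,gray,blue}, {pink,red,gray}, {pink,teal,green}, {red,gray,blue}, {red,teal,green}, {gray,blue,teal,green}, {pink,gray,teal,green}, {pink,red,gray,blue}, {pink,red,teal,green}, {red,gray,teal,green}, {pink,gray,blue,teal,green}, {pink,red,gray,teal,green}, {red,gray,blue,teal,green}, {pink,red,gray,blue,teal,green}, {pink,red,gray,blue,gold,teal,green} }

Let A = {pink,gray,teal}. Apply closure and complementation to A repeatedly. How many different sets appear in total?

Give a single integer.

closure: X∖int(X∖A) = X∖{red} = {pink,gray,blue,gold,teal,green}
Let k=closure and c=complement:
  1. A     = {pink,gray,teal}
  2. kA    = {pink,gray,blue,gold,teal,green}
  3. cA    = {red,blue,gold,green}
  4. ckA   = {red}
  5. kcA   = {red,blue,gold,teal,green}
  6. kckA  = {red,gold}
  7. ckcA  = {pink,gray}
  8. ckckA = {pink,gray,blue,teal,green}
  9. kckcA = {pink,gray,blue,gold}
  10. ckckcA = {red,teal,green}
  11. kckckcA = {red,gold,teal,green}
  12. ckckckcA = {pink,gray,blue}
— saturated at 12

12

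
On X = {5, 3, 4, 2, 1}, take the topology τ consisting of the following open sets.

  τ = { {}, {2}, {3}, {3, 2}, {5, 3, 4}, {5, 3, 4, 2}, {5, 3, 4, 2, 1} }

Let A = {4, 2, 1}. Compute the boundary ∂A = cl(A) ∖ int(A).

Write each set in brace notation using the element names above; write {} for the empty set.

{5, 4, 1}

U open, U⊆A: {}, {2}. int(A) = ⋃ = {2}
X∖A={5, 3}, int(X∖A)={3}, hence cl(A)={5, 4, 2, 1}
∂A: remove int from cl → {5, 4, 1}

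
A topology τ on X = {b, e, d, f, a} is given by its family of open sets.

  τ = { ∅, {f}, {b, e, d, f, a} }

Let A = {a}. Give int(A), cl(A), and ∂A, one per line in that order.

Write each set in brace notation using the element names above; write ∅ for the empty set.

interior: largest open inside A is ∅ (from ∅)
cl via duality: int({b, e, d, f}) = {f}, so X∖{f} = {b, e, d, a}
cl∖int = {b, e, d, a}

int(A) = ∅
cl(A)  = {b, e, d, a}
∂A     = {b, e, d, a}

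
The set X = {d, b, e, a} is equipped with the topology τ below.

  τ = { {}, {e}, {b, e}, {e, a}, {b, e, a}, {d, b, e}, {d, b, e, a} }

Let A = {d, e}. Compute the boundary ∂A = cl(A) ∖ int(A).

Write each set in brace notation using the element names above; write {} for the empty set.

{d, b, a}

interior: largest open inside A is {e} (from {}, {e})
cl via duality: int({b, a}) = {}, so X∖{} = {d, b, e, a}
cl∖int = {d, b, a}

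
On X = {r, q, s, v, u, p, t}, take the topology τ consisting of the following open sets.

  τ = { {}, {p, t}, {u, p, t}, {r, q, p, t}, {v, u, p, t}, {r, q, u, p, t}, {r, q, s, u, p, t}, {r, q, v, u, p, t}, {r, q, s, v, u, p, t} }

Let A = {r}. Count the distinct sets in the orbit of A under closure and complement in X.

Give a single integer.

closure: X∖int(X∖A) = X∖{v, u, p, t} = {r, q, s}
Let k=closure and c=complement:
  1. A     = {r}
  2. kA    = {r, q, s}
  3. cA    = {q, s, v, u, p, t}
  4. ckA   = {v, u, p, t}
  5. kcA   = {r, q, s, v, u, p, t}
  6. ckcA  = {}
— saturated at 6

6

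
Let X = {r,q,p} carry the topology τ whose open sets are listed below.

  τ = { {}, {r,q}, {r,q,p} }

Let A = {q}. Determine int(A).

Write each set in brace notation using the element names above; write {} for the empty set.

opens ⊆ A: {}; union → int = {}

{}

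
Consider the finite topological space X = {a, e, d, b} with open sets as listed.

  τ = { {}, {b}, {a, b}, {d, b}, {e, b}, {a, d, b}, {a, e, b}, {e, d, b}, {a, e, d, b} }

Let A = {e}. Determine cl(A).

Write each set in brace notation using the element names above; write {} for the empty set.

{e}

cl via duality: int({a, d, b}) = {a, d, b}, so X∖{a, d, b} = {e}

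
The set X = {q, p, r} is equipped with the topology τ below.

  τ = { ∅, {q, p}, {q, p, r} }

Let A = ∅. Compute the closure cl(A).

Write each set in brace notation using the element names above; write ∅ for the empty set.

X∖A={q, p, r}, int(X∖A)={q, p, r}, hence cl(A)=∅

∅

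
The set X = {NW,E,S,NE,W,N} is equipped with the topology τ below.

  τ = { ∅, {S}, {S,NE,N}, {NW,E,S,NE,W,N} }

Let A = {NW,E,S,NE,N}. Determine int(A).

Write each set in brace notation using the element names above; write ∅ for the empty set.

U open, U⊆A: ∅, {S}, {S,NE,N}. int(A) = ⋃ = {S,NE,N}

{S,NE,N}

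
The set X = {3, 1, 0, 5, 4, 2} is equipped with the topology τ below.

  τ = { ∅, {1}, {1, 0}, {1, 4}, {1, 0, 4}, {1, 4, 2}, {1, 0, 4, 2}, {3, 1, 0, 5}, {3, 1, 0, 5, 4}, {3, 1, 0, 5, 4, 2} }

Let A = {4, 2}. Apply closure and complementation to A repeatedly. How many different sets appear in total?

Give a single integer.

cl via duality: int({3, 1, 0, 5}) = {3, 1, 0, 5}, so X∖{3, 1, 0, 5} = {4, 2}
Write k for closure, c for complement:
  1. A     = {4, 2}
  2. cA    = {3, 1, 0, 5}
  3. kcA   = {3, 1, 0, 5, 4, 2}
  4. ckcA  = ∅
applying k or c yields no new set

4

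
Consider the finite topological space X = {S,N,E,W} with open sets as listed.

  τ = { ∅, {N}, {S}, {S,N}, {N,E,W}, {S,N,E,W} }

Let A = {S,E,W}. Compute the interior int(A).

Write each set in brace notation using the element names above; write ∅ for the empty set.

{S}

U open, U⊆A: ∅, {S}. int(A) = ⋃ = {S}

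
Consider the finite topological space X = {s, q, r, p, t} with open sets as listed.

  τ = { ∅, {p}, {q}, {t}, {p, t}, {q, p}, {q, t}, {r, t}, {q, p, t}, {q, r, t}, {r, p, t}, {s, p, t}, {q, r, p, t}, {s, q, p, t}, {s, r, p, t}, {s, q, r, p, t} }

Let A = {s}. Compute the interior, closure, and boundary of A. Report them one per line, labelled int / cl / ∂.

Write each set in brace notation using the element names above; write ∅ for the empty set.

open subsets of A: ∅; so int(A) = ∅
closure: X∖int(X∖A) = X∖{q, r, p, t} = {s}
∂A = {s} minus ∅ = {s}

int(A) = ∅
cl(A)  = {s}
∂A     = {s}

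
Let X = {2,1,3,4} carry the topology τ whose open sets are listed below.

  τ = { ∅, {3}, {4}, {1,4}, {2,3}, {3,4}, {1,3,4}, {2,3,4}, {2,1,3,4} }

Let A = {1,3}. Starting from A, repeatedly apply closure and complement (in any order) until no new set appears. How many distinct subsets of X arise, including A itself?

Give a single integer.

complement {2,4}; its interior {4}; cl(A) = X∖{4} = {2,1,3}
With k = closure, c = complement:
  1. A     = {1,3}
  2. kA    = {2,1,3}
  3. cA    = {2,4}
  4. ckA   = {4}
  5. kcA   = {2,1,4}
  6. kckA  = {1,4}
  7. ckcA  = {3}
  8. ckckA = {2,3}
k, c of each give nothing new

8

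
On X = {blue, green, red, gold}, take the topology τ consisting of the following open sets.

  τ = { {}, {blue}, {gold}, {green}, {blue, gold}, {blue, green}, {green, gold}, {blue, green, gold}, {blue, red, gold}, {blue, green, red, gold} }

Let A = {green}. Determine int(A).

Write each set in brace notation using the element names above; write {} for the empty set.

{green}

open subsets of A: {}, {green}; so int(A) = {green}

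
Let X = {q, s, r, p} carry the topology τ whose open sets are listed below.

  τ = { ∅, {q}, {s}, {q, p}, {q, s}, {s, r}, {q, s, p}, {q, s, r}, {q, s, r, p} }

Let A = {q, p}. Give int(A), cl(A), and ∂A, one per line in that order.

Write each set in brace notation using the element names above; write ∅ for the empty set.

open subsets of A: ∅, {q}, {q, p}; so int(A) = {q, p}
closure: X∖int(X∖A) = X∖{s, r} = {q, p}
∂A = {q, p} minus {q, p} = ∅

int(A) = {q, p}
cl(A)  = {q, p}
∂A     = ∅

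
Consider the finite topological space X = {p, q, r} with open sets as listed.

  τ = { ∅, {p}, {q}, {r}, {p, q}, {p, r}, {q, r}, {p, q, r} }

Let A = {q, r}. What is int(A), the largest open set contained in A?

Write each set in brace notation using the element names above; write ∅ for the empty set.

{q, r}

opens ⊆ A: ∅, {q}, {r}, {q, r}; union → int = {q, r}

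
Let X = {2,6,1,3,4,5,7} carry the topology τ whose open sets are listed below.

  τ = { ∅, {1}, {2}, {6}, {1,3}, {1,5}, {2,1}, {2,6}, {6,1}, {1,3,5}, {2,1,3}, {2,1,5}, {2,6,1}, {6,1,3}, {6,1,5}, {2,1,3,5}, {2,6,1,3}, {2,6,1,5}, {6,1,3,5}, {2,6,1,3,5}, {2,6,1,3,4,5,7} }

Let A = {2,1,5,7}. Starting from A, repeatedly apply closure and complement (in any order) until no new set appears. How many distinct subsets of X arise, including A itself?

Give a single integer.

8

complement {6,3,4}; its interior {6}; cl(A) = X∖{6} = {2,1,3,4,5,7}
With k = closure, c = complement:
  1. A     = {2,1,5,7}
  2. kA    = {2,1,3,4,5,7}
  3. cA    = {6,3,4}
  4. ckA   = {6}
  5. kcA   = {6,3,4,7}
  6. kckA  = {6,4,7}
  7. ckcA  = {2,1,5}
  8. ckckA = {2,1,3,5}
k, c of each give nothing new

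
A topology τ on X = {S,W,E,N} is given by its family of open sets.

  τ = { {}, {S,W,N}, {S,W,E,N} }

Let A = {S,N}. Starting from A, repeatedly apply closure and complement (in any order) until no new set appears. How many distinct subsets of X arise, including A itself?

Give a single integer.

4

X∖A={W,E}, int(X∖A)={}, hence cl(A)={S,W,E,N}
Orbit (k=closure, c=complement):
  1. A     = {S,N}
  2. kA    = {S,W,E,N}
  3. cA    = {W,E}
  4. ckA   = {}
(closed under both — stop)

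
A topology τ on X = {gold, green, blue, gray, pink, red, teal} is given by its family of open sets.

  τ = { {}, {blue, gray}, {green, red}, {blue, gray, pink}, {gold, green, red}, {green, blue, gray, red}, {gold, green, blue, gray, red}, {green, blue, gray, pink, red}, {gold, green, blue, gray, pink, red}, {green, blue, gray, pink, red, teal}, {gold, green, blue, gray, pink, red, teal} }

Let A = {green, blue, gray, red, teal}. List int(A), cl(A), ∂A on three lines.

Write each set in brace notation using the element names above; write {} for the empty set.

open subsets of A: {}, {blue, gray}, {green, red}, {green, blue, gray, red}; so int(A) = {green, blue, gray, red}
closure: X∖int(X∖A) = X∖{} = {gold, green, blue, gray, pink, red, teal}
∂A = {gold, green, blue, gray, pink, red, teal} minus {green, blue, gray, red} = {gold, pink, teal}

int(A) = {green, blue, gray, red}
cl(A)  = {gold, green, blue, gray, pink, red, teal}
∂A     = {gold, pink, teal}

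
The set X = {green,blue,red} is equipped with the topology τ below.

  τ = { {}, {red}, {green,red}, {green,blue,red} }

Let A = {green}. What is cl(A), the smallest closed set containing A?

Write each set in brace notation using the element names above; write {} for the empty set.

{green,blue}

closure: X∖int(X∖A) = X∖{red} = {green,blue}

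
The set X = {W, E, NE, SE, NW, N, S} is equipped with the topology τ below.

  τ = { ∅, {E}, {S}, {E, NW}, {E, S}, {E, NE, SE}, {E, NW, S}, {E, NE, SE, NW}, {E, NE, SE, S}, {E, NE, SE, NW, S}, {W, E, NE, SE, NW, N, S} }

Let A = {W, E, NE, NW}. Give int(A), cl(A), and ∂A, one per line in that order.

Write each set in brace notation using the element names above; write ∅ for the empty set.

opens ⊆ A: ∅, {E}, {E, NW}; union → int = {E, NW}
complement {SE, N, S}; its interior {S}; cl(A) = X∖{S} = {W, E, NE, SE, NW, N}
boundary = {W, E, NE, SE, NW, N} ∖ {E, NW} = {W, NE, SE, N}

int(A) = {E, NW}
cl(A)  = {W, E, NE, SE, NW, N}
∂A     = {W, NE, SE, N}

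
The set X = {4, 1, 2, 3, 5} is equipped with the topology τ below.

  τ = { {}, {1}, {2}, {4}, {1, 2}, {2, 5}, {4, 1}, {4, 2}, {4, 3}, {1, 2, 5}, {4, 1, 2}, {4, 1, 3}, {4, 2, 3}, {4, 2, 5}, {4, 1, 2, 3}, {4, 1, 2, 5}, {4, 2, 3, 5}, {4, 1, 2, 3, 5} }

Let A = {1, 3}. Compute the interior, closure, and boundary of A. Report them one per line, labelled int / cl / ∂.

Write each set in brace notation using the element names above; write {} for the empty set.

int(A) = {1}
cl(A)  = {1, 3}
∂A     = {3}

open subsets of A: {}, {1}; so int(A) = {1}
closure: X∖int(X∖A) = X∖{4, 2, 5} = {1, 3}
∂A = {1, 3} minus {1} = {3}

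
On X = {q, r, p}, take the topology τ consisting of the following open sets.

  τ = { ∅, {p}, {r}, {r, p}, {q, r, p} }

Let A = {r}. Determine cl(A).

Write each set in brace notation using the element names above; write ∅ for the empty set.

{q, r}

cl via duality: int({q, p}) = {p}, so X∖{p} = {q, r}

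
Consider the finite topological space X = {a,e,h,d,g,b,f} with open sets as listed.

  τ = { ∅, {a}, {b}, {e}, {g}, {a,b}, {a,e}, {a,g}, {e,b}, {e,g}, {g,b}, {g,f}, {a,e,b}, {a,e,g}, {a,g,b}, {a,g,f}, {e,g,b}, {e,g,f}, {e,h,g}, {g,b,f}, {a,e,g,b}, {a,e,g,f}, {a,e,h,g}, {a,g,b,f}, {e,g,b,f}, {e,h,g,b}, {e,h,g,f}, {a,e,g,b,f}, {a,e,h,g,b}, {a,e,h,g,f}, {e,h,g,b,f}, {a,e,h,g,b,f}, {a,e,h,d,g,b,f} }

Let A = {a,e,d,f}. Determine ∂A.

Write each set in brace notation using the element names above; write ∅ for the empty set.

{h,d,f}

opens ⊆ A: ∅, {e}, {a}, {a,e}; union → int = {a,e}
complement {h,g,b}; its interior {g,b}; cl(A) = X∖{g,b} = {a,e,h,d,f}
boundary = {a,e,h,d,f} ∖ {a,e} = {h,d,f}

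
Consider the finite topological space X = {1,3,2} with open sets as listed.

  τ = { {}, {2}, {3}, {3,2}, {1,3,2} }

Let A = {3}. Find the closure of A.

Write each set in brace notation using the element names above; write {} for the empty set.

{1,3}

cl via duality: int({1,2}) = {2}, so X∖{2} = {1,3}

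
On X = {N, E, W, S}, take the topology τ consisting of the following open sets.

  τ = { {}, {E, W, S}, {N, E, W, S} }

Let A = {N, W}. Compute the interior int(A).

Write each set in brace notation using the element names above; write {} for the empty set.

{}

opens ⊆ A: {}; union → int = {}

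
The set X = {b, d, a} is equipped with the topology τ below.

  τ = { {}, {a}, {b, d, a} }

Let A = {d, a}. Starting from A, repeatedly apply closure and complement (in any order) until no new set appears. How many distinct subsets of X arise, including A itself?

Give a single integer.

X∖A={b}, int(X∖A)={}, hence cl(A)={b, d, a}
Orbit (k=closure, c=complement):
  1. A     = {d, a}
  2. kA    = {b, d, a}
  3. cA    = {b}
  4. ckA   = {}
  5. kcA   = {b, d}
  6. ckcA  = {a}
(closed under both — stop)

6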